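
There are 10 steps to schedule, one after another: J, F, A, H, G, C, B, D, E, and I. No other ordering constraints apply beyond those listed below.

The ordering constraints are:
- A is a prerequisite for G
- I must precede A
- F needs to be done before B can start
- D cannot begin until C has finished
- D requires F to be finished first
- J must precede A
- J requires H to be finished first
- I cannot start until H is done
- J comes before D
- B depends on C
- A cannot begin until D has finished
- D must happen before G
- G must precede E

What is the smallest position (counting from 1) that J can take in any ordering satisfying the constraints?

The only step forced before J (directly or transitively) is H.
So at minimum 1 step comes before J, putting J no earlier than position 2. That position is achievable by scheduling exactly that predecessor first.

2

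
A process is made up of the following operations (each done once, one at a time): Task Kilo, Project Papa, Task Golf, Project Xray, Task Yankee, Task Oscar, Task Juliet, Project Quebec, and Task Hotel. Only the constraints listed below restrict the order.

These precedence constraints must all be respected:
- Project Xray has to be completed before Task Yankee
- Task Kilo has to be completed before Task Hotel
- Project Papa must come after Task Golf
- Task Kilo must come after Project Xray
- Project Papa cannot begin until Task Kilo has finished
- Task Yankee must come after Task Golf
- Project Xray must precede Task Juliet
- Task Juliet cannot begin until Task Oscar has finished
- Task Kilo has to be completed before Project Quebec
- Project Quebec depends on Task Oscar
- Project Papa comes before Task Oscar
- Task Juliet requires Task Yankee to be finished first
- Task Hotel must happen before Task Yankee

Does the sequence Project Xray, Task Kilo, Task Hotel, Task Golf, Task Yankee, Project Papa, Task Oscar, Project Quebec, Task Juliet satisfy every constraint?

Every stated constraint is respected: Project Xray sits at position 1, ahead of Task Juliet at position 9, and each of the other listed pairs likewise has the predecessor earlier in the sequence.

Yes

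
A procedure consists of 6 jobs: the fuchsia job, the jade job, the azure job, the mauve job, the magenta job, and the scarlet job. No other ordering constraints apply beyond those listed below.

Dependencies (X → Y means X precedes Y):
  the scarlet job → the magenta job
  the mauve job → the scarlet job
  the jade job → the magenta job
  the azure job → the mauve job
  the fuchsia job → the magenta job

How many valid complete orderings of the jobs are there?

The jobs with no prerequisites are the fuchsia job, the jade job, the azure job; any of them can be placed first.
Systematically extending each partial ordering one job at a time and counting, there are 20 complete orderings.

20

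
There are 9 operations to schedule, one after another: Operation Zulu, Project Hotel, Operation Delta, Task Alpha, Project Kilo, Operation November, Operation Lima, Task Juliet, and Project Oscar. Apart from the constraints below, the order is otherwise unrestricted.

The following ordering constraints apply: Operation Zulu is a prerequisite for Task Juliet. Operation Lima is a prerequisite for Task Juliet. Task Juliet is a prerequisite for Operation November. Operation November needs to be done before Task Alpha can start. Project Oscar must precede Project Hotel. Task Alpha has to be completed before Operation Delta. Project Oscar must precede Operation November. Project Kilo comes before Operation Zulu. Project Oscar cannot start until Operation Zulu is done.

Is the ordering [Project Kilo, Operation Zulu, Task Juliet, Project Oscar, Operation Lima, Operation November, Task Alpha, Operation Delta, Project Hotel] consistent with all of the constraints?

Here Operation Lima comes after Task Juliet.
But one of the constraints requires Operation Lima before Task Juliet, so this ordering violates it.

No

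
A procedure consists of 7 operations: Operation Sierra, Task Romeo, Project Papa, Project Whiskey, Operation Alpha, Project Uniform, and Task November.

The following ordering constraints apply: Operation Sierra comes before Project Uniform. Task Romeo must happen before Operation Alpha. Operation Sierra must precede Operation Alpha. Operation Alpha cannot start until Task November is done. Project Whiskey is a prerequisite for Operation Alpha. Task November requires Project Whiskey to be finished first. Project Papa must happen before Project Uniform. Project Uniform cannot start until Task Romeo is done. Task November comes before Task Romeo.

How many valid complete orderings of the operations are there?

44

The operations with no prerequisites are Operation Sierra, Project Papa, Project Whiskey; any of them can be placed first.
Counting all ways to extend the partial order to a total order gives 44.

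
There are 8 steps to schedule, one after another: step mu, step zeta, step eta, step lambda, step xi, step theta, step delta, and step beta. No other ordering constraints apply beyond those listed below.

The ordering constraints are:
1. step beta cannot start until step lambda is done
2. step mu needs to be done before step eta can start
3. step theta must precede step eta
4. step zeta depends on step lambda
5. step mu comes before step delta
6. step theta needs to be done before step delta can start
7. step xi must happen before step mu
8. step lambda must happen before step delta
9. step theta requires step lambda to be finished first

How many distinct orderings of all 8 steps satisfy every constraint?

The steps with no prerequisites are step lambda, step xi; any of them can be placed first.
Counting all ways to extend the partial order to a total order gives 412.

412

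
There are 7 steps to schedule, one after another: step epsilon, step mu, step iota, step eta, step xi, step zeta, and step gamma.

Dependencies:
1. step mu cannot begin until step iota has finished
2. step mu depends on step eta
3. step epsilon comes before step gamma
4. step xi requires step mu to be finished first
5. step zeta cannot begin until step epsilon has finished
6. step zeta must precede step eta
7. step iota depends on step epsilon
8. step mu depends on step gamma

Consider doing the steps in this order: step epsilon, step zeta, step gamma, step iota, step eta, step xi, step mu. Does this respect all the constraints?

The sequence places step xi ahead of step mu.
But one of the constraints requires step mu before step xi, so this ordering violates it.

No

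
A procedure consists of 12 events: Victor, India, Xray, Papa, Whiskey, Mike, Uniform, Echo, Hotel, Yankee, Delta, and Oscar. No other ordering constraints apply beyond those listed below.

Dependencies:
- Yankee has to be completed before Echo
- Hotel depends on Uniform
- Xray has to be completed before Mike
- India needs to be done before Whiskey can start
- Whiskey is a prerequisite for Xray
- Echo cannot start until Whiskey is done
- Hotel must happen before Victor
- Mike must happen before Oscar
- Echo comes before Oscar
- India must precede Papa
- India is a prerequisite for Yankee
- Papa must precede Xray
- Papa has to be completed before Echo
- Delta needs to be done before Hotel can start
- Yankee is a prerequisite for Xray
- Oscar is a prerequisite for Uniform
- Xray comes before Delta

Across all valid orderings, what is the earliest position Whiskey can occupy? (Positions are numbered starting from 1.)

Working backwards through the constraints from Whiskey, its only required predecessor is India.
With 1 mandatory predecessor, the earliest Whiskey can sit is position 1+1 = 2, and placing just that one first achieves it.

2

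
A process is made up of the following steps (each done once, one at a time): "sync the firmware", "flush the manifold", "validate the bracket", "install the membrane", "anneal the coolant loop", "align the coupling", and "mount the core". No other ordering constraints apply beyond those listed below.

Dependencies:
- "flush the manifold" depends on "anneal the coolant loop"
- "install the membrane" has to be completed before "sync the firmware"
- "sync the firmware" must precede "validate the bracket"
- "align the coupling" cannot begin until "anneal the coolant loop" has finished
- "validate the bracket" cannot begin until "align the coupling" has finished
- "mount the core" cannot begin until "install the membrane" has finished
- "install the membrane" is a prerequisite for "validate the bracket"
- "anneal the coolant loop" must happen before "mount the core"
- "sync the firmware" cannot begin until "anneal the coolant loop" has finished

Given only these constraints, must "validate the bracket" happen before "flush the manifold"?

No

"validate the bracket" and "flush the manifold" are not related by any chain of constraints.
A valid ordering placing "flush the manifold" before "validate the bracket" exists, so the answer is no.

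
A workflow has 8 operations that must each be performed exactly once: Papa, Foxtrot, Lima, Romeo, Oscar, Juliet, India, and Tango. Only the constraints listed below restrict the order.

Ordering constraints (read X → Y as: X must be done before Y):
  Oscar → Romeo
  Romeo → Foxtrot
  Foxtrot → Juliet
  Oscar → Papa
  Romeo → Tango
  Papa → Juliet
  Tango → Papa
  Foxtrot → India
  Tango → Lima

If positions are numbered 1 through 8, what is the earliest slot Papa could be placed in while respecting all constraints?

4

Every operation that must precede Papa has to come before it. Tracing all chains that end at Papa, those operations are: Romeo, Oscar, Tango — 3 in total.
With 3 mandatory predecessors, the earliest Papa can sit is position 3+1 = 4, and placing just those 3 first achieves it.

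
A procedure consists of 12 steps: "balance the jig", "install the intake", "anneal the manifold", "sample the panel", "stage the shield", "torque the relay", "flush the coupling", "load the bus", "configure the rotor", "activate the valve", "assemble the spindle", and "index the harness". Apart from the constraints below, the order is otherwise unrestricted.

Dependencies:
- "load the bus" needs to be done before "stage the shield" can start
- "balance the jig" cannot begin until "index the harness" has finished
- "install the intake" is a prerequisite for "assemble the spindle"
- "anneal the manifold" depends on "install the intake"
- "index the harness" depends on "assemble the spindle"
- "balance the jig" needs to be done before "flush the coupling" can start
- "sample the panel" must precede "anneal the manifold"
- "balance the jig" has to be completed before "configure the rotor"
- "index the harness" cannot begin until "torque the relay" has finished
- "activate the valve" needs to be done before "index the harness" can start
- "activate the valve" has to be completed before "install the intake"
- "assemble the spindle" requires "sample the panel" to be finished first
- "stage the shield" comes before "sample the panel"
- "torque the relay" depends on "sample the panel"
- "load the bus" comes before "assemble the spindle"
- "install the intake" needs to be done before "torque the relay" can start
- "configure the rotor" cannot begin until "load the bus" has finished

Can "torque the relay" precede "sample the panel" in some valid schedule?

The constraints give a chain "sample the panel" → "torque the relay", which forces "sample the panel" before "torque the relay".
Hence "torque the relay" can never be scheduled before "sample the panel".

No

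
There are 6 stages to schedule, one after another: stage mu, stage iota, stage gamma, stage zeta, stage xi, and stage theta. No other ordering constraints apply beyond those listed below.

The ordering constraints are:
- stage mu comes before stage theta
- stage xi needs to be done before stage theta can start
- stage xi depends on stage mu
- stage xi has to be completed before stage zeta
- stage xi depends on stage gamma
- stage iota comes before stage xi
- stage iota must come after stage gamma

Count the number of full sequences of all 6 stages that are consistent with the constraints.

The stages with no prerequisites are stage mu, stage gamma; any of them can be placed first.
Systematically extending each partial ordering one stage at a time and counting, there are 6 complete orderings.

6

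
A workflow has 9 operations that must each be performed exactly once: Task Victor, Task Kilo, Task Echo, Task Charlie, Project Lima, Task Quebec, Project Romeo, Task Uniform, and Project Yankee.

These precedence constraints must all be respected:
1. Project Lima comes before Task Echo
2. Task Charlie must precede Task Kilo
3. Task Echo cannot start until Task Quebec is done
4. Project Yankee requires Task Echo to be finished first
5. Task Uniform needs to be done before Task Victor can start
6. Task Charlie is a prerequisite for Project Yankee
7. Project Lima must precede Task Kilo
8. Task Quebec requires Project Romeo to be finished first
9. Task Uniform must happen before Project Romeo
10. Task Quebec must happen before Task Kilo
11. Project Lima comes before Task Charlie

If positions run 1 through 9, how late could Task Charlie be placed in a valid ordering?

The operations that are forced after Task Charlie, directly or by a chain of constraints, are Task Kilo, Project Yankee. That's 2 operations.
With 2 mandatory successors out of 9 operations total, the latest slot for Task Charlie is 9−2 = 7, and it's reachable by doing all non-successors before Task Charlie.

7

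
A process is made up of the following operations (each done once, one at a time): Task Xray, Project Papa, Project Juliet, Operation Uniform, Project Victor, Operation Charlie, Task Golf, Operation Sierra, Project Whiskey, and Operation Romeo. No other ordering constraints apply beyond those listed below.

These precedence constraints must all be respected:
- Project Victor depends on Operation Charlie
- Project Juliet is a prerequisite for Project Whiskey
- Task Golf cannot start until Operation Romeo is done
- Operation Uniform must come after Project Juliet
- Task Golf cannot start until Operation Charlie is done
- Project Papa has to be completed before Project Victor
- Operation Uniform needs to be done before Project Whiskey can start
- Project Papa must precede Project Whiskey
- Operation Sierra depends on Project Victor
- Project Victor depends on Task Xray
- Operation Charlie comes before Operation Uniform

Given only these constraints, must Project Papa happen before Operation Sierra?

Following the dependencies: Project Papa → Project Victor → Operation Sierra.
Hence Project Papa necessarily comes before Operation Sierra.

Yes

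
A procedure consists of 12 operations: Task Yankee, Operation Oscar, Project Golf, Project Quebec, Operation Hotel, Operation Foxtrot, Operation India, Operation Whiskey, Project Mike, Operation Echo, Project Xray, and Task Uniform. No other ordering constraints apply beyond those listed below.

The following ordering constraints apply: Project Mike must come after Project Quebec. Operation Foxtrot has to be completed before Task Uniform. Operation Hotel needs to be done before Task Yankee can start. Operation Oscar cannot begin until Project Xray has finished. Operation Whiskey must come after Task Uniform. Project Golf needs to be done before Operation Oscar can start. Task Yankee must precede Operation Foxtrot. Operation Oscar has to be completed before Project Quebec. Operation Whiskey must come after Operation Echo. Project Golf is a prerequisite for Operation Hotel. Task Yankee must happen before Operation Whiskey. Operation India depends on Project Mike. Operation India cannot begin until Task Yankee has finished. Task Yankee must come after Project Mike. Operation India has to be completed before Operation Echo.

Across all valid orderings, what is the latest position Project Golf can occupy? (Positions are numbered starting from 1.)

Following every chain forward from Project Golf, the operations that must come later are Task Yankee, Operation Oscar, Project Quebec, Operation Hotel, Operation Foxtrot, Operation India, Operation Whiskey, Project Mike, Operation Echo, Task Uniform — 10 of them.
So at least 10 operations follow Project Golf, putting Project Golf no later than position 2. That position is achievable by scheduling everything else first.

2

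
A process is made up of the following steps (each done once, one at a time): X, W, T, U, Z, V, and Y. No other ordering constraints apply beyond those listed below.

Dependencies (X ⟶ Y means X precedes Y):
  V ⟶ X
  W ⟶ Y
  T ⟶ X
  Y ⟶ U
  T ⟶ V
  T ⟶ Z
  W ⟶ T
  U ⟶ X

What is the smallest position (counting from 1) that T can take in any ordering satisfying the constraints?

The only step forced before T (directly or transitively) is W.
So at minimum 1 step comes before T, putting T no earlier than position 2. That position is achievable by scheduling exactly that predecessor first.

2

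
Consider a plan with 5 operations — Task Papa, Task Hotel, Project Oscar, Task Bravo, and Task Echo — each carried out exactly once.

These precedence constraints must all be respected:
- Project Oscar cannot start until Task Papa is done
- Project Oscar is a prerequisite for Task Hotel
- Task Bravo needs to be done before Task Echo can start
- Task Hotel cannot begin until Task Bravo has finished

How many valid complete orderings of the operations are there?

2 operations have no prerequisites (Task Papa, Task Bravo), so any of them could come first.
Enumerating by repeatedly choosing an available operation (one whose prerequisites are all placed) gives 9 distinct complete orderings.

9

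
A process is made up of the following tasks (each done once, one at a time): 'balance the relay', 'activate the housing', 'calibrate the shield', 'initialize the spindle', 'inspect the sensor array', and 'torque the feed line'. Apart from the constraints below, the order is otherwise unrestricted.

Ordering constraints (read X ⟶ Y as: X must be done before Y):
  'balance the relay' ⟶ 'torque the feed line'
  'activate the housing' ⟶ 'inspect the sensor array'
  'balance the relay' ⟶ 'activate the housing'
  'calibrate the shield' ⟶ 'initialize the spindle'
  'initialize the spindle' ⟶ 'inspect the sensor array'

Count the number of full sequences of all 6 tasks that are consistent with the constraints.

2 tasks have no prerequisites ('balance the relay', 'calibrate the shield'), so any of them could come first.
Enumerating by repeatedly choosing an available task (one whose prerequisites are all placed) gives 26 distinct complete orderings.

26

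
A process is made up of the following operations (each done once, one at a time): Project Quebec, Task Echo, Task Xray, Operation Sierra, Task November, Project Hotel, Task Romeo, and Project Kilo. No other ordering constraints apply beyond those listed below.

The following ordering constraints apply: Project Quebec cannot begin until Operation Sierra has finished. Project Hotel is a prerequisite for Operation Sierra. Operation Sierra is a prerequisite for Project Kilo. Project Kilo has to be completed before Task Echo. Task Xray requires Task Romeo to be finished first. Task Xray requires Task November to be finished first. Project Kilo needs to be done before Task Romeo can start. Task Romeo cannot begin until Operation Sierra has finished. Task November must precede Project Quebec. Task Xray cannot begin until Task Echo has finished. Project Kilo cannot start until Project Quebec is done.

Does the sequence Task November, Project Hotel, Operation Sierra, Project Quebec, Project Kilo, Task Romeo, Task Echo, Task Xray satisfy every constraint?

Every stated constraint is respected: Task November sits at position 1, ahead of Task Xray at position 8, and each of the other listed pairs likewise has the predecessor earlier in the sequence.

Yes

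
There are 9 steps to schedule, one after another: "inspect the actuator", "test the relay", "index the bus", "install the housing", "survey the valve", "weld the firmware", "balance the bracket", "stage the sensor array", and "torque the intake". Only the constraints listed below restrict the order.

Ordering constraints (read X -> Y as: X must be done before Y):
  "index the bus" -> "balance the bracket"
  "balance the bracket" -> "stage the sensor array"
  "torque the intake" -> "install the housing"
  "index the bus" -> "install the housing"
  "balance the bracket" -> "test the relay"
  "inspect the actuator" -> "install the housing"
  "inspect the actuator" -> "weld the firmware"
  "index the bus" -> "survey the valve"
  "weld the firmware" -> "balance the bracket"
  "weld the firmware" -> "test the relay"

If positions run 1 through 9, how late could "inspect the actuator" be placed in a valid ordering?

Every step that must follow "inspect the actuator" has to come after it. Tracing all chains starting from "inspect the actuator", those steps are: "test the relay", "install the housing", "weld the firmware", "balance the bracket", "stage the sensor array" — 5 in total.
With 5 mandatory successors out of 9 steps total, the latest slot for "inspect the actuator" is 9−5 = 4, and it's reachable by doing all non-successors before "inspect the actuator".

4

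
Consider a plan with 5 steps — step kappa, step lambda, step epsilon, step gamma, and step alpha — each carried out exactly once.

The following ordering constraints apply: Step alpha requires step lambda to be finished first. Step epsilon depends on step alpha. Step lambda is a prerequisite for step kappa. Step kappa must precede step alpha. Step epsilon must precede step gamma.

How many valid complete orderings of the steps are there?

Only step lambda has no prerequisites, so it must go first.
Every step is then forced in turn, so only 1 complete ordering is consistent with the constraints.

1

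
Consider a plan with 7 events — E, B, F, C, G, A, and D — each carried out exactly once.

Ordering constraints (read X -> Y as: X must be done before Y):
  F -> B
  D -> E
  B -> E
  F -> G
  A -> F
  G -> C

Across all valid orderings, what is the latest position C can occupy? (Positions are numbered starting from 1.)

No constraint forces any event after C, so it can be placed last, in position 7.

7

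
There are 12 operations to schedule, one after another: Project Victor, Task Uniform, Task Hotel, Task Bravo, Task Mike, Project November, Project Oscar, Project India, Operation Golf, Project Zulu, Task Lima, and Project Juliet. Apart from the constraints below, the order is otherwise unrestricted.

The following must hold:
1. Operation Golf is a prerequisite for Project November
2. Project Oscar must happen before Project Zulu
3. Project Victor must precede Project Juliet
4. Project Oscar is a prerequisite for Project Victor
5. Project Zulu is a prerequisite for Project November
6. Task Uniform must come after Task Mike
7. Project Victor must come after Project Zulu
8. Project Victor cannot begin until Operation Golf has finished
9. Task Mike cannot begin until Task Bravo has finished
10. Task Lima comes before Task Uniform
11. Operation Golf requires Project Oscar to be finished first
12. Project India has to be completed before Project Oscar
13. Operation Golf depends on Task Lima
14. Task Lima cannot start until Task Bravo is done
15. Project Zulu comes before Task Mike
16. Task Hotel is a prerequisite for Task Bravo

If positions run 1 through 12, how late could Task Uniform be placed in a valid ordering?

12

Nothing depends on Task Uniform, so it can be the final operation, position 12.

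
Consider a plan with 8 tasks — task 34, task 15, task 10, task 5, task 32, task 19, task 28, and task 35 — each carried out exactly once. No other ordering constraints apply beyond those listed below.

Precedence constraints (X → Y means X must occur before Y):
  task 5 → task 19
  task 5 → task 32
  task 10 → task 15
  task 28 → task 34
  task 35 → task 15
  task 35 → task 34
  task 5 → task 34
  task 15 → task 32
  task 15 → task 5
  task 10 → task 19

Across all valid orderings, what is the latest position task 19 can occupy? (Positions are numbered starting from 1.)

Task 19 has no required successors, so nothing stops it from going last (position 8).

8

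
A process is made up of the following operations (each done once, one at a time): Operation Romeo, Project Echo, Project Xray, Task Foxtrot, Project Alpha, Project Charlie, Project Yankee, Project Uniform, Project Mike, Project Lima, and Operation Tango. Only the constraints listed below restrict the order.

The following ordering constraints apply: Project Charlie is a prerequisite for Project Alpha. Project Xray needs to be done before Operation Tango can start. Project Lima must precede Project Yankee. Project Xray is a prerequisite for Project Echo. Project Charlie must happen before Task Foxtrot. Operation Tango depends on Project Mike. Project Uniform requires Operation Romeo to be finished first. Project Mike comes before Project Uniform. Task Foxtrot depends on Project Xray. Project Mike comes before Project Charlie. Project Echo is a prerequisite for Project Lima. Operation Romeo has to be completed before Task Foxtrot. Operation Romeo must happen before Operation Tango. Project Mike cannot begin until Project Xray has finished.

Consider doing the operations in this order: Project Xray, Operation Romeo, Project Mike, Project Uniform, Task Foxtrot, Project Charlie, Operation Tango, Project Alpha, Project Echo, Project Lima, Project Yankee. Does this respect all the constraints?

No

In the proposed order, Task Foxtrot appears before Project Charlie.
But one of the constraints requires Project Charlie before Task Foxtrot, so this ordering violates it.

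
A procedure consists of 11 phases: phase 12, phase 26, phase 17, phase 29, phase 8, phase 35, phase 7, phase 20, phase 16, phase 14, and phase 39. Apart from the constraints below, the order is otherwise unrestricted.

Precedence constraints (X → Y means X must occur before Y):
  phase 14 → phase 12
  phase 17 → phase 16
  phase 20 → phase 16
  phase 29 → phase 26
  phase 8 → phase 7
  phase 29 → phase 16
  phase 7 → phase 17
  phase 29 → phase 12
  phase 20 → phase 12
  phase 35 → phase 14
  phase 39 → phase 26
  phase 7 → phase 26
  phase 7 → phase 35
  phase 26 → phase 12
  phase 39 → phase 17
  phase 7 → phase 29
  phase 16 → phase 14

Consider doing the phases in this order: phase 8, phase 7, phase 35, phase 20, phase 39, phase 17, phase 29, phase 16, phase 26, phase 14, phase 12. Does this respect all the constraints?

Yes

Checking each listed constraint against this order: for instance, phase 7 is in position 2 and phase 26 in position 9, so that constraint holds — and the remaining constraints check out the same way.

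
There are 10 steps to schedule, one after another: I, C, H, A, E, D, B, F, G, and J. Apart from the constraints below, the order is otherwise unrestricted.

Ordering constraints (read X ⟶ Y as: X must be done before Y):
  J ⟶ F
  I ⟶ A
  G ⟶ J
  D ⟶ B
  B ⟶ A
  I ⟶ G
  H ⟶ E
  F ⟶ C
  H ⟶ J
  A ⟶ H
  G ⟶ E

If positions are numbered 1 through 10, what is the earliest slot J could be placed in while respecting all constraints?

Every step that must precede J has to come before it. Tracing all chains that end at J, those steps are: I, H, A, D, B, G — 6 in total.
So at minimum 6 steps come before J, putting J no earlier than position 7. That position is achievable by scheduling exactly those predecessors first.

7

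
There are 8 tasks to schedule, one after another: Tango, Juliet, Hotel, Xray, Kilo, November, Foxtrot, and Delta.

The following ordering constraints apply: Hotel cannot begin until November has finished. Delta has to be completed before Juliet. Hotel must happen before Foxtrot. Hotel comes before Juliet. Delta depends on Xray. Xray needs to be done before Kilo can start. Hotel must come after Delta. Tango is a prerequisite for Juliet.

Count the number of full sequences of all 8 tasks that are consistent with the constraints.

The tasks with no prerequisites are Tango, Xray, November; any of them can be placed first.
Counting all ways to extend the partial order to a total order gives 212.

212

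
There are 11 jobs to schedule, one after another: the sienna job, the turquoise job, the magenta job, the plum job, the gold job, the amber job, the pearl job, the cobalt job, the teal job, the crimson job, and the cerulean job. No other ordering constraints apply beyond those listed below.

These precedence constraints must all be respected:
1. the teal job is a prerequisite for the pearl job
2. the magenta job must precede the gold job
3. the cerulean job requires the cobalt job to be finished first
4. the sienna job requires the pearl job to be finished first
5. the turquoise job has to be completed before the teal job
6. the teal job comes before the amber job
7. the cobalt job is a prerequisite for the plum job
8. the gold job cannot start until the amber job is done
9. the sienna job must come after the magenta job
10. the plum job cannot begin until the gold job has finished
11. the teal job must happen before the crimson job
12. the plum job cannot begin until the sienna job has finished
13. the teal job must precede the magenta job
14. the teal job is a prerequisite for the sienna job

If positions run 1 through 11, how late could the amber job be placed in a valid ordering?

9

The jobs that are forced after the amber job, directly or by a chain of constraints, are the plum job, the gold job. That's 2 jobs.
So at least 2 jobs follow the amber job, putting the amber job no later than position 9. That position is achievable by scheduling everything else first.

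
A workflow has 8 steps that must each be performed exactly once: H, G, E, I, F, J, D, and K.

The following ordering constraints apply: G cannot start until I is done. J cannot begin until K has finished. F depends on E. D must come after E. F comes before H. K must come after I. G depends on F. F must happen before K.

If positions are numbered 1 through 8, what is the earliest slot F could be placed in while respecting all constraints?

The only step forced before F (directly or transitively) is E.
With 1 mandatory predecessor, the earliest F can sit is position 1+1 = 2, and placing just that one first achieves it.

2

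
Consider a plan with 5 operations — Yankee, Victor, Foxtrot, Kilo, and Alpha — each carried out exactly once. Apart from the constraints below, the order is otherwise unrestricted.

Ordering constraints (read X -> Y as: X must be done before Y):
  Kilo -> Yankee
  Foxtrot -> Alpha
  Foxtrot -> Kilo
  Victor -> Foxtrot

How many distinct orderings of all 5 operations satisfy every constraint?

Victor is the only operation with nothing required before it, so every ordering starts there.
Counting all ways to extend the partial order to a total order gives 3.

3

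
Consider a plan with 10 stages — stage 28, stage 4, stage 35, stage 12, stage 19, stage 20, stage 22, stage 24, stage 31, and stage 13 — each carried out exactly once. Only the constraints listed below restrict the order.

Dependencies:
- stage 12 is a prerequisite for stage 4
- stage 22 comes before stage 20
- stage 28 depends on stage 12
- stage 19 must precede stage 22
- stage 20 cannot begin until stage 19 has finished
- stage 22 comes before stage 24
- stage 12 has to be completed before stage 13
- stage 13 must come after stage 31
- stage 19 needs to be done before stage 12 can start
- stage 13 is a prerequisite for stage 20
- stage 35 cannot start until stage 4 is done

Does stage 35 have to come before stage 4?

In fact the dependencies run the other way: stage 4 → stage 35.
So stage 35 never precedes stage 4.

No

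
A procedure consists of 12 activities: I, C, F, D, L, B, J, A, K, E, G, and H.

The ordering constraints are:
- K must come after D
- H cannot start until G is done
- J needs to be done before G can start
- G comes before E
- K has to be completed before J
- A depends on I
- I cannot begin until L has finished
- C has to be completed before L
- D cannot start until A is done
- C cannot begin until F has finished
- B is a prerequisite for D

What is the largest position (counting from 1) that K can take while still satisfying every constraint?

Following every chain forward from K, the activities that must come later are J, E, G, H — 4 of them.
So at least 4 activities follow K, putting K no later than position 8. That position is achievable by scheduling everything else first.

8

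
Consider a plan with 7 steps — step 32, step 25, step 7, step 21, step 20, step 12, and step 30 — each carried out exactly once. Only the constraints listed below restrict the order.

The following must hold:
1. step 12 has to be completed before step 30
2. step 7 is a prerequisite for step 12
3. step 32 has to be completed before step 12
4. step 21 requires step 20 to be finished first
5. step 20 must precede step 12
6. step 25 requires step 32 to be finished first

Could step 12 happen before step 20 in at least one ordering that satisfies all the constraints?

The constraints give a chain step 20 → step 12, which forces step 20 before step 12.
So no valid ordering can have step 12 before step 20.

No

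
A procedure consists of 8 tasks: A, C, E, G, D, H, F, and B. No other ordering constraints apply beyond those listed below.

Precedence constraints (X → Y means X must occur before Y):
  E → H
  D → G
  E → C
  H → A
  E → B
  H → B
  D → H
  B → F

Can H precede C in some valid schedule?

No chain of constraints runs from C to H, so C is not required to come first.
That means at least one valid schedule has H before C.

Yes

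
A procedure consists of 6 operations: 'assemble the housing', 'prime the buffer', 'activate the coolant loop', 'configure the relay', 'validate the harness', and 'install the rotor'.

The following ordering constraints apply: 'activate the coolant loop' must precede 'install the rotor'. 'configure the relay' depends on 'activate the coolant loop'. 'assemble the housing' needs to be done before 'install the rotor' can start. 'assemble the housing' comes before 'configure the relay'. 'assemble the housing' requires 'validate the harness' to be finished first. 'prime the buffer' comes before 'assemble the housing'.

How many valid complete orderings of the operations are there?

16

The operations with no prerequisites are 'prime the buffer', 'activate the coolant loop', 'validate the harness'; any of them can be placed first.
Systematically extending each partial ordering one operation at a time and counting, there are 16 complete orderings.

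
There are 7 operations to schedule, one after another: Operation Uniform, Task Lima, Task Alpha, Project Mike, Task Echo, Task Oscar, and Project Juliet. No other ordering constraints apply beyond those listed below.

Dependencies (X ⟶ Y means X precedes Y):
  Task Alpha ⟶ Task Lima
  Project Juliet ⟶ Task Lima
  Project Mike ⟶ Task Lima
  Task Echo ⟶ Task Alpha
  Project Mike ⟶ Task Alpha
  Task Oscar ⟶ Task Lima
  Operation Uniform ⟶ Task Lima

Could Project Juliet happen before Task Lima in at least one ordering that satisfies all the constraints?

Project Juliet is actually forced before Task Lima by the constraints, so certainly some valid ordering has Project Juliet first.

Yes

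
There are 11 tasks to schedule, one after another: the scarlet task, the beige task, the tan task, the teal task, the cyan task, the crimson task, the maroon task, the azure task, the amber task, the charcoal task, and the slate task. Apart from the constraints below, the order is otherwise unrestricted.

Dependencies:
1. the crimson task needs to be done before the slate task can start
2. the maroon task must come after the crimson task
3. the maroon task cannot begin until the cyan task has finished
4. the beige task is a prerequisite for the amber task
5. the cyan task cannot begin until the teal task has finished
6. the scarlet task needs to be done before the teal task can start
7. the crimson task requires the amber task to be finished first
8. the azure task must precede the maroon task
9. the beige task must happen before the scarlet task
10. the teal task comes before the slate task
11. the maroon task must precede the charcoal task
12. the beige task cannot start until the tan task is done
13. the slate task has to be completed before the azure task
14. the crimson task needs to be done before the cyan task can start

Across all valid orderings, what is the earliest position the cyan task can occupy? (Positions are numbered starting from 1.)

7

Every task that must precede the cyan task has to come before it. Tracing all chains that end at the cyan task, those tasks are: the scarlet task, the beige task, the tan task, the teal task, the crimson task, the amber task — 6 in total.
With 6 mandatory predecessors, the earliest the cyan task can sit is position 6+1 = 7, and placing just those 6 first achieves it.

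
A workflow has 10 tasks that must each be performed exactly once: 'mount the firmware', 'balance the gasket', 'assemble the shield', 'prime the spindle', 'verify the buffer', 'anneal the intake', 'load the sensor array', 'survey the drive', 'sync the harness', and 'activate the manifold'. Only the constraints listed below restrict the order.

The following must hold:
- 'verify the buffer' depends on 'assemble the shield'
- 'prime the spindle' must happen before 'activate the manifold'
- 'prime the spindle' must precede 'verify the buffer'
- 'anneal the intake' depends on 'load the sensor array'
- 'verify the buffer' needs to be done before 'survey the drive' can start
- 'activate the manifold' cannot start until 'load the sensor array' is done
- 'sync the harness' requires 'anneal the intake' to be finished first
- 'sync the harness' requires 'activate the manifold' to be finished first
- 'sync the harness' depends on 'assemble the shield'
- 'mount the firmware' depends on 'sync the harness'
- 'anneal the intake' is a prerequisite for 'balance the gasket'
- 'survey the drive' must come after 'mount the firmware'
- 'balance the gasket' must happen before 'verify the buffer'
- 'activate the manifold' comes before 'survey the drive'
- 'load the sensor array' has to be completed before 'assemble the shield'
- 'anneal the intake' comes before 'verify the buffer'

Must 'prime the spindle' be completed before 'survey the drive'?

Yes

Tracing the constraints gives a chain: 'prime the spindle' → 'activate the manifold' → 'survey the drive'.
Hence 'prime the spindle' necessarily comes before 'survey the drive'.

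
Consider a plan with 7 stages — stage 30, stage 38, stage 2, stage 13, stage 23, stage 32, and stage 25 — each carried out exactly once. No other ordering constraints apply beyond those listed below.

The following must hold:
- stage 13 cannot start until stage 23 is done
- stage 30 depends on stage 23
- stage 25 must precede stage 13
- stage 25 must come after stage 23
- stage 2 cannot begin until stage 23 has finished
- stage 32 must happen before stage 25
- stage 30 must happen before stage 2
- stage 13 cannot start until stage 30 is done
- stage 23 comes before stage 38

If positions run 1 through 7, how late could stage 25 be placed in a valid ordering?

6

Following the constraints forward from stage 25, its only required successor is stage 13.
So at least 1 stage follows stage 25, putting stage 25 no later than position 6. That position is achievable by scheduling everything else first.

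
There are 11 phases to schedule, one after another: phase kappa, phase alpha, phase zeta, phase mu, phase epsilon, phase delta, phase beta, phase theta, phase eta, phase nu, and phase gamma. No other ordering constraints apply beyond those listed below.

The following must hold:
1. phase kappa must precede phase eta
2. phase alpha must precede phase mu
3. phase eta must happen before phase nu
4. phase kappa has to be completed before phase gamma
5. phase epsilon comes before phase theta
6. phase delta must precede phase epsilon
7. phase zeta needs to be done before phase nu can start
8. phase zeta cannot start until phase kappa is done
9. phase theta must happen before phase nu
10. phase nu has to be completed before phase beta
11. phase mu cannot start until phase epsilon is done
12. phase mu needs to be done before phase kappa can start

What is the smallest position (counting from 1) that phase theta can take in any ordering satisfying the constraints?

The phases that are forced before phase theta, directly or transitively, are phase epsilon, phase delta. That's 2 phases.
So at minimum 2 phases come before phase theta, putting phase theta no earlier than position 3. That position is achievable by scheduling exactly those predecessors first.

3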